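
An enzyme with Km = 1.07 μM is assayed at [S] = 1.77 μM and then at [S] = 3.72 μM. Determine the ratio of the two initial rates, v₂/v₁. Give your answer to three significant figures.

1.25

Since Vmax cancels, v₂/v₁ = [S]₂(Km+[S]₁) / [S]₁(Km+[S]₂).
= 3.72×(1.07+1.77) / (1.77×(1.07+3.72)) = 10.56/8.478 = 1.25.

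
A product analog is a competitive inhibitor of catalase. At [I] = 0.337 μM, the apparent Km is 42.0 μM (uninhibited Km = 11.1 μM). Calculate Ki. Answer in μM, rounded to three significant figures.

Competitive: Km,app = α·Km with α = 1 + [I]/Ki.
α = Km,app/Km = 42.0/11.1 = 3.784.
Since α = 1 + [I]/Ki, [I]/Ki = 3.784 − 1 = 2.784 and Ki = 0.337/2.784 = 0.121 μM.

0.121 μM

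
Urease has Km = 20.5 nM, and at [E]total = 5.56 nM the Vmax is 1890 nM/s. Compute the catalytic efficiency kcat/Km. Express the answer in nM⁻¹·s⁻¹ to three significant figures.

kcat = Vmax/[E]total = 1890/5.56 = 340 s⁻¹.
kcat/Km = 340/20.5 = 16.6 nM⁻¹·s⁻¹.

16.6 nM⁻¹·s⁻¹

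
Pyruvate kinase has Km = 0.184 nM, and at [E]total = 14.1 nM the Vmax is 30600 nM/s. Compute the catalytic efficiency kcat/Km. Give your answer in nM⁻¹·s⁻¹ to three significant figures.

11800 nM⁻¹·s⁻¹

kcat = Vmax/[E]total = 30600/14.1 = 2170 s⁻¹.
kcat/Km = 2170/0.184 = 11800 nM⁻¹·s⁻¹.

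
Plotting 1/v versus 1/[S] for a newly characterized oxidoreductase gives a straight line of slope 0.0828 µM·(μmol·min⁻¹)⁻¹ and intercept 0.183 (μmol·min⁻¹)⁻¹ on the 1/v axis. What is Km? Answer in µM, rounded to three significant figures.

y-intercept = 1/Vmax ⇒ Vmax = 5.46 μmol·min⁻¹; slope = Km/Vmax ⇒ Km = slope × Vmax.
Km = 0.0828 × 5.46 = 0.452 µM.

0.452 µM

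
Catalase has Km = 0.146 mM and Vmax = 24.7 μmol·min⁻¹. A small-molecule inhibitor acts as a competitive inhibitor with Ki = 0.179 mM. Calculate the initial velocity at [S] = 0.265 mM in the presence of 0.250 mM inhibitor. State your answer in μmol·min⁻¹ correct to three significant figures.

α = 1 + [I]/Ki = 1 + 0.250/0.179 = 2.397.
For a competitive inhibitor, Vmax is unchanged and the apparent Km becomes α·Km: Km,app = 0.350 mM, Vmax,app = 24.7 μmol·min⁻¹.
v = Vmax,app·[S]/(Km,app + [S]) = 24.7 × 0.265/(0.350 + 0.265) = 10.6 μmol·min⁻¹.

10.6 μmol·min⁻¹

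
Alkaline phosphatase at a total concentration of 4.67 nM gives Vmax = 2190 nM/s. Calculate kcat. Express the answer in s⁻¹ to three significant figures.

kcat = Vmax/[E]total = 2190 nM/s / 4.67 nM = 469 s⁻¹.

469 s⁻¹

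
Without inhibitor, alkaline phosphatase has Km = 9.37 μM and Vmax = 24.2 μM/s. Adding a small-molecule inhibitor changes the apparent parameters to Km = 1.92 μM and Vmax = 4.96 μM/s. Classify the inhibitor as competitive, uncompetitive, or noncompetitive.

uncompetitive

Both Km and Vmax decrease by the same factor (~4.88-fold) — characteristic of uncompetitive inhibition.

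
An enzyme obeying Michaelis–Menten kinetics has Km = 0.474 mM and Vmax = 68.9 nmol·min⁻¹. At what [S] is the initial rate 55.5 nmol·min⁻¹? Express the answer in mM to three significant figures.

1.96 mM

Rearranging v = Vmax[S]/(Km+[S]) gives [S] = Km·v/(Vmax − v).
[S] = 0.474 × 55.5 / (68.9 − 55.5) = 26.31/13.40 = 1.96 mM.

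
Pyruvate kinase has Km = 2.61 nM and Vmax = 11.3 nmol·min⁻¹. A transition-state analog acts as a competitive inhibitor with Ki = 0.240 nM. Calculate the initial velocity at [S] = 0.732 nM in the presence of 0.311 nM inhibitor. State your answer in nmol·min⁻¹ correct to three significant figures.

1.23 nmol·min⁻¹

α = 1 + [I]/Ki = 1 + 0.311/0.240 = 2.296.
For a competitive inhibitor, Vmax is unchanged and the apparent Km becomes α·Km: Km,app = 5.99 nM, Vmax,app = 11.3 nmol·min⁻¹.
v = Vmax,app·[S]/(Km,app + [S]) = 11.3 × 0.732/(5.99 + 0.732) = 1.23 nmol·min⁻¹.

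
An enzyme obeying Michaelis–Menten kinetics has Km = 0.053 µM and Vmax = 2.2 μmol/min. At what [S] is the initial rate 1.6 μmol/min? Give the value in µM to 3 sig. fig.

0.141 µM

Rearranging v = Vmax[S]/(Km+[S]) gives [S] = Km·v/(Vmax − v).
[S] = 0.053 × 1.6 / (2.2 − 1.6) = 0.08480/0.6000 = 0.141 µM.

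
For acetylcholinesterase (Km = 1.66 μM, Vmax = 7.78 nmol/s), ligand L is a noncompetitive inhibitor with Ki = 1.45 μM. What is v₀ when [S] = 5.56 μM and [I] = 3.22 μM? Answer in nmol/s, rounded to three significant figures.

With α = 1 + [I]/Ki = 1 + 3.22/1.45 = 3.221, the noncompetitive rate law is v = (Vmax/α)·[S] / (Km + [S]).
v = (7.78/3.221)×5.56 / (1.66 + 5.56) = 13.43/7.220 = 1.86 nmol/s.

1.86 nmol/s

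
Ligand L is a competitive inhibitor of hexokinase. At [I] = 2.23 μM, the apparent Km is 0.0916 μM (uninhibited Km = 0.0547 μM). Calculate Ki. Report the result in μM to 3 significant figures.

3.31 μM

Competitive: Km,app = α·Km with α = 1 + [I]/Ki.
α = Km,app/Km = 0.0916/0.0547 = 1.675.
Since α = 1 + [I]/Ki, [I]/Ki = 1.675 − 1 = 0.6746 and Ki = 2.23/0.6746 = 3.31 μM.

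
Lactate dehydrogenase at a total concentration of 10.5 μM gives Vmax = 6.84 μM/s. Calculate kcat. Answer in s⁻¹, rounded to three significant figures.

0.651 s⁻¹

kcat = Vmax/[E]total = 6.84 μM/s / 10.5 μM = 0.651 s⁻¹.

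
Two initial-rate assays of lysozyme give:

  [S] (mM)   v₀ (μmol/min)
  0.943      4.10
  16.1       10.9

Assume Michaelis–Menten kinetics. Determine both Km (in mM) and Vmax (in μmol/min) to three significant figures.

In reciprocal form, 1/v = (Km/Vmax)·(1/[S]) + 1/Vmax. The two points give (1/[S], 1/v) = (1.060, 0.2439) and (0.06211, 0.09174).
Slope = (0.2439 − 0.09174)/(1.060 − 0.06211) = 0.1524; intercept = 0.2439 − 0.1524×1.060 = 0.08228.
Vmax = 1/intercept = 12.2 μmol/min; Km = slope × Vmax = 0.1524 × 12.2 = 1.85 mM.

Km = 1.85 mM; Vmax = 12.2 μmol/min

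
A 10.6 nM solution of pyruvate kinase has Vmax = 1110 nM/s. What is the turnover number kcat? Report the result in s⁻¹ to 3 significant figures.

kcat = Vmax/[E]total = 1110 nM/s / 10.6 nM = 105 s⁻¹.

105 s⁻¹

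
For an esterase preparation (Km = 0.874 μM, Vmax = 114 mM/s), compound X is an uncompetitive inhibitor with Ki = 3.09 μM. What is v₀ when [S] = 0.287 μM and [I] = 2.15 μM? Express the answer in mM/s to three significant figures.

α = 1 + [I]/Ki = 1 + 2.15/3.09 = 1.696.
For an uncompetitive inhibitor, both parameters are divided by α, giving Vmax/α and Km/α: Km,app = 0.515 μM, Vmax,app = 67.2 mM/s.
v = Vmax,app·[S]/(Km,app + [S]) = 67.2 × 0.287/(0.515 + 0.287) = 24.0 mM/s.

24.0 mM/s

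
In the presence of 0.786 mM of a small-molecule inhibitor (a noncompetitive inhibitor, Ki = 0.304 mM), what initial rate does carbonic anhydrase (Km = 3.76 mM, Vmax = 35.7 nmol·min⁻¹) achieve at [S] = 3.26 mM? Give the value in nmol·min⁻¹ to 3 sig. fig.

4.62 nmol·min⁻¹

α = 1 + [I]/Ki = 1 + 0.786/0.304 = 3.586.
For a noncompetitive inhibitor, Vmax is reduced to Vmax/α while Km is unchanged: Km,app = 3.76 mM, Vmax,app = 9.96 nmol·min⁻¹.
v = Vmax,app·[S]/(Km,app + [S]) = 9.96 × 3.26/(3.76 + 3.26) = 4.62 nmol·min⁻¹.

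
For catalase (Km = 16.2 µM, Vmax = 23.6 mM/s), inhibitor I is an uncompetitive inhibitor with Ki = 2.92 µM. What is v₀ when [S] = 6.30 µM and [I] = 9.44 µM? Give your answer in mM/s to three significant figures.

3.47 mM/s

α = 1 + [I]/Ki = 1 + 9.44/2.92 = 4.233.
For an uncompetitive inhibitor, both parameters are divided by α, giving Vmax/α and Km/α: Km,app = 3.83 µM, Vmax,app = 5.58 mM/s.
v = Vmax,app·[S]/(Km,app + [S]) = 5.58 × 6.30/(3.83 + 6.30) = 3.47 mM/s.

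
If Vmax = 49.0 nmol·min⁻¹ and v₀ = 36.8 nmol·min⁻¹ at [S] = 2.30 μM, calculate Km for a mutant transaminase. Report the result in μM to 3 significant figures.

0.763 μM

From v = Vmax[S]/(Km+[S]), Km = [S](Vmax − v)/v.
Km = 2.30 × (49.0 − 36.8) / 36.8 = 28.06/36.8 = 0.763 μM.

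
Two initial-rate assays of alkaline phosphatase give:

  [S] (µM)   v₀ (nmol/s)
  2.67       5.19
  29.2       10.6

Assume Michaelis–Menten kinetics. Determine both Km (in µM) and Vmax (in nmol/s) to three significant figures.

Km = 3.42 µM; Vmax = 11.8 nmol/s

From v = Vmax[S]/(Km+[S]), each point gives Vmax = v(Km+[S])/[S].
Equating: 5.19(Km+2.67)/2.67 = 10.6(Km+29.2)/29.2.
1.944·Km + 5.19 = 0.3630·Km + 10.6, so (1.944 − 0.3630)·Km = 10.6 − 5.19.
Km = 5.410/1.581 = 3.42 µM; then Vmax = 5.19(3.42+2.67)/2.67 = 11.8 nmol/s.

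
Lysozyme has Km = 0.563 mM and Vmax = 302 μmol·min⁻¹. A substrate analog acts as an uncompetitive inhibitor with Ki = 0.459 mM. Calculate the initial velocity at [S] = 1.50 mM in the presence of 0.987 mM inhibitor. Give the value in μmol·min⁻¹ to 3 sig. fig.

85.7 μmol·min⁻¹

With α = 1 + [I]/Ki = 1 + 0.987/0.459 = 3.150, the uncompetitive rate law is v = (Vmax/α)·[S] / (Km/α + [S]).
v = (302/3.150)×1.50 / (0.563/3.150 + 1.50) = 143.8/1.679 = 85.7 μmol·min⁻¹.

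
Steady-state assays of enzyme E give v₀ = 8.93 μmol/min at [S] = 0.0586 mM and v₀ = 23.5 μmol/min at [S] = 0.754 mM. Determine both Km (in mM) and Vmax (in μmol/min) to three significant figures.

From v = Vmax[S]/(Km+[S]), each point gives Vmax = v(Km+[S])/[S].
Equating: 8.93(Km+0.0586)/0.0586 = 23.5(Km+0.754)/0.754.
152.4·Km + 8.93 = 31.17·Km + 23.5, so (152.4 − 31.17)·Km = 23.5 − 8.93.
Km = 14.57/121.2 = 0.120 mM; then Vmax = 8.93(0.120+0.0586)/0.0586 = 27.2 μmol/min.

Km = 0.120 mM; Vmax = 27.2 μmol/min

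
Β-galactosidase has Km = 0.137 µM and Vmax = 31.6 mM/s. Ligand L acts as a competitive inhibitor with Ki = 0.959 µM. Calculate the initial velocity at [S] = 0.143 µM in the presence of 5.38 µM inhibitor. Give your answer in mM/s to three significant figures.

α = 1 + [I]/Ki = 1 + 5.38/0.959 = 6.610.
For a competitive inhibitor, Vmax is unchanged and the apparent Km becomes α·Km: Km,app = 0.906 µM, Vmax,app = 31.6 mM/s.
v = Vmax,app·[S]/(Km,app + [S]) = 31.6 × 0.143/(0.906 + 0.143) = 4.31 mM/s.

4.31 mM/s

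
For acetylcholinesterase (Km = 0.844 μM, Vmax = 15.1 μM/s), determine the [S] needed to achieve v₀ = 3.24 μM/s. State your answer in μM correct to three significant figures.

Rearranging v = Vmax[S]/(Km+[S]) gives [S] = Km·v/(Vmax − v).
[S] = 0.844 × 3.24 / (15.1 − 3.24) = 2.735/11.86 = 0.231 μM.

0.231 μM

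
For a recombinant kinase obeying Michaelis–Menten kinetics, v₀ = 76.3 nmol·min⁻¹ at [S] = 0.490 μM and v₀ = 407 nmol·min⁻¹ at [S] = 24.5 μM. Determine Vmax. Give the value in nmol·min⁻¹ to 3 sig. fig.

In reciprocal form, 1/v = (Km/Vmax)·(1/[S]) + 1/Vmax. The two points give (1/[S], 1/v) = (2.041, 0.01311) and (0.04082, 0.002457).
Slope = (0.01311 − 0.002457)/(2.041 − 0.04082) = 0.005325; intercept = 0.01311 − 0.005325×2.041 = 0.002240.
Vmax = 1/intercept = 446 nmol·min⁻¹; Km = slope × Vmax = 0.005325 × 446 = 2.38 μM.

446 nmol·min⁻¹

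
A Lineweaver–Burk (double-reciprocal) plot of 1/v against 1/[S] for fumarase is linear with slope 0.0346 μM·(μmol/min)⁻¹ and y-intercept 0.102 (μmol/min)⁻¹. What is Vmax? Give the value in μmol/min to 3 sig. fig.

The y-intercept of a Lineweaver–Burk plot equals 1/Vmax, so Vmax = 1/0.102 = 9.80 μmol/min.

9.80 μmol/min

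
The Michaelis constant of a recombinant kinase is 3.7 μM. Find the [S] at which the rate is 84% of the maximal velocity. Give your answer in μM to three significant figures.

19.4 μM

v/Vmax = [S]/(Km+[S]) = 0.84, so [S] = Km·0.84/(1 − 0.84) = 3.7 × 5.250.
[S] = 19.4 μM.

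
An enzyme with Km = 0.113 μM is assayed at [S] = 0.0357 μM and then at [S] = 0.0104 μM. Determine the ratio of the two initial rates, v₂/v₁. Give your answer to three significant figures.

Since Vmax cancels, v₂/v₁ = [S]₂(Km+[S]₁) / [S]₁(Km+[S]₂).
= 0.0104×(0.113+0.0357) / (0.0357×(0.113+0.0104)) = 0.001546/0.004405 = 0.351.

0.351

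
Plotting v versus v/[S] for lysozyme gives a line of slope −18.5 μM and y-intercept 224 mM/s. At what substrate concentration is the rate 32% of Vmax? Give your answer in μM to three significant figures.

The Eadie–Hofstee slope gives Km = 18.5 μM (slope = −Km).
v/Vmax = [S]/(Km+[S]) = 0.32 ⇒ [S] = Km·0.32/(1−0.32) = 18.5 × 0.4706 = 8.71 μM.

8.71 μM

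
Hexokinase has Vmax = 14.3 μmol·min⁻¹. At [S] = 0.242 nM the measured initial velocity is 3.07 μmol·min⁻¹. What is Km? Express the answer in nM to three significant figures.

From v = Vmax[S]/(Km+[S]), Km = [S](Vmax − v)/v.
Km = 0.242 × (14.3 − 3.07) / 3.07 = 2.718/3.07 = 0.885 nM.

0.885 nM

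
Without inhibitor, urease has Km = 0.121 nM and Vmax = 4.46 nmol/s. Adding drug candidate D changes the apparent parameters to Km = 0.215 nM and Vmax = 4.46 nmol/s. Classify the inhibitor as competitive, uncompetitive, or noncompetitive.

competitive

Km increases (0.121 → 0.215 nM) while Vmax is unchanged — the hallmark of competitive inhibition.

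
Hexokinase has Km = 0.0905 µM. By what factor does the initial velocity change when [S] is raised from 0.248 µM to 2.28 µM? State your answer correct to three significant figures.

1.31

Since Vmax cancels, v₂/v₁ = [S]₂(Km+[S]₁) / [S]₁(Km+[S]₂).
= 2.28×(0.0905+0.248) / (0.248×(0.0905+2.28)) = 0.7718/0.5879 = 1.31.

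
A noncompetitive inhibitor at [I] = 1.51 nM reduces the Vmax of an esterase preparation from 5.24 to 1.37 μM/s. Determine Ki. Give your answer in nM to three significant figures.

0.535 nM

Noncompetitive: Vmax,app = Vmax/α with α = 1 + [I]/Ki.
α = Vmax/Vmax,app = 5.24/1.37 = 3.825.
Since α = 1 + [I]/Ki, [I]/Ki = 3.825 − 1 = 2.825 and Ki = 1.51/2.825 = 0.535 nM.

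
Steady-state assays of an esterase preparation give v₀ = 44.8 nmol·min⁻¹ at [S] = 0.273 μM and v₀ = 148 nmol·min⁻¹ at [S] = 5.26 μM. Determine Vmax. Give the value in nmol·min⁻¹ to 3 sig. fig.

169 nmol·min⁻¹

From v = Vmax[S]/(Km+[S]), each point gives Vmax = v(Km+[S])/[S].
Equating: 44.8(Km+0.273)/0.273 = 148(Km+5.26)/5.26.
164.1·Km + 44.8 = 28.14·Km + 148, so (164.1 − 28.14)·Km = 148 − 44.8.
Km = 103.2/136.0 = 0.759 μM; then Vmax = 44.8(0.759+0.273)/0.273 = 169 nmol·min⁻¹.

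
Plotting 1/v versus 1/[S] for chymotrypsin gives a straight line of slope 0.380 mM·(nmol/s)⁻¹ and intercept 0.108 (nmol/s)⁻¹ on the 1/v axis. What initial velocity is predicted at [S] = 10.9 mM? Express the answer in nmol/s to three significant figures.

The y-intercept is 1/Vmax, so Vmax = 1/0.108 = 9.26 nmol/s.
The slope is Km/Vmax, so Km = 0.380 × 9.26 = 3.52 mM.
Then v = 9.26 × 10.9/(3.52 + 10.9) = 7.00 nmol/s.

7.00 nmol/s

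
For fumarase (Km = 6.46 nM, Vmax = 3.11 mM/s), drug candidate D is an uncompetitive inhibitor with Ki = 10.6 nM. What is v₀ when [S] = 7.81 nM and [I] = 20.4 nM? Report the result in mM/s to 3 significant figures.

With α = 1 + [I]/Ki = 1 + 20.4/10.6 = 2.925, the uncompetitive rate law is v = (Vmax/α)·[S] / (Km/α + [S]).
v = (3.11/2.925)×7.81 / (6.46/2.925 + 7.81) = 8.305/10.02 = 0.829 mM/s.

0.829 mM/s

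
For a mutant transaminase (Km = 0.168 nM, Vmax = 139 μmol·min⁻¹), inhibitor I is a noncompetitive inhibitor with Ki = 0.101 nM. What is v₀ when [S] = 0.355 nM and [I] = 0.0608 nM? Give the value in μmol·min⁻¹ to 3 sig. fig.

With α = 1 + [I]/Ki = 1 + 0.0608/0.101 = 1.602, the noncompetitive rate law is v = (Vmax/α)·[S] / (Km + [S]).
v = (139/1.602)×0.355 / (0.168 + 0.355) = 30.80/0.5230 = 58.9 μmol·min⁻¹.

58.9 μmol·min⁻¹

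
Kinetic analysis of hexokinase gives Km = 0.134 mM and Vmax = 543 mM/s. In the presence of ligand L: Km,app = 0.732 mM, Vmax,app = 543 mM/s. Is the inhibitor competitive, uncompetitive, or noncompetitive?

competitive

Km increases (0.134 → 0.732 mM) while Vmax is unchanged — the hallmark of competitive inhibition.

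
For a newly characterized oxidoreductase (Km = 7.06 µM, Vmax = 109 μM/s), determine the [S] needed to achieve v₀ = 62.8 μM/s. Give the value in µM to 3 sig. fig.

The required fractional saturation is v/Vmax = 62.8/109 = 0.5761.
Then [S]/(Km+[S]) = 0.5761 ⇒ [S] = 7.06 × 0.5761/(1 − 0.5761) = 9.60 µM.

9.60 µM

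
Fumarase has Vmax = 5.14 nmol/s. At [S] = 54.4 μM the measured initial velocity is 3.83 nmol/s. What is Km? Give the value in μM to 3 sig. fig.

18.6 μM

v/Vmax = 3.83/5.14 = 0.7451 = [S]/(Km+[S]).
So Km + [S] = [S]/0.7451 = 73.01 μM, giving Km = 73.01 − 54.4 = 18.6 μM.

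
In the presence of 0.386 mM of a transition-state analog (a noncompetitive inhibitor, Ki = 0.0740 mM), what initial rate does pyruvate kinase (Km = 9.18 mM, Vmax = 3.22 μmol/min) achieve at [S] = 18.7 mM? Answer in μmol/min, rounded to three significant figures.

0.347 μmol/min

α = 1 + [I]/Ki = 1 + 0.386/0.0740 = 6.216.
For a noncompetitive inhibitor, Vmax is reduced to Vmax/α while Km is unchanged: Km,app = 9.18 mM, Vmax,app = 0.518 μmol/min.
v = Vmax,app·[S]/(Km,app + [S]) = 0.518 × 18.7/(9.18 + 18.7) = 0.347 μmol/min.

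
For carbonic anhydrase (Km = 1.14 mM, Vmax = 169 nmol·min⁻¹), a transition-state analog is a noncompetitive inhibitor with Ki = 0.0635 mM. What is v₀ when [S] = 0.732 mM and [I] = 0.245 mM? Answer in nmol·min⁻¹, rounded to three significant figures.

With α = 1 + [I]/Ki = 1 + 0.245/0.0635 = 4.858, the noncompetitive rate law is v = (Vmax/α)·[S] / (Km + [S]).
v = (169/4.858)×0.732 / (1.14 + 0.732) = 25.46/1.872 = 13.6 nmol·min⁻¹.

13.6 nmol·min⁻¹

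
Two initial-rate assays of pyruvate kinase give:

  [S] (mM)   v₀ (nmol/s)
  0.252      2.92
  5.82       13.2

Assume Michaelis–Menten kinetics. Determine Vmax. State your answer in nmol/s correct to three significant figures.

From v = Vmax[S]/(Km+[S]), each point gives Vmax = v(Km+[S])/[S].
Equating: 2.92(Km+0.252)/0.252 = 13.2(Km+5.82)/5.82.
11.59·Km + 2.92 = 2.268·Km + 13.2, so (11.59 − 2.268)·Km = 13.2 − 2.92.
Km = 10.28/9.319 = 1.10 mM; then Vmax = 2.92(1.10+0.252)/0.252 = 15.7 nmol/s.

15.7 nmol/s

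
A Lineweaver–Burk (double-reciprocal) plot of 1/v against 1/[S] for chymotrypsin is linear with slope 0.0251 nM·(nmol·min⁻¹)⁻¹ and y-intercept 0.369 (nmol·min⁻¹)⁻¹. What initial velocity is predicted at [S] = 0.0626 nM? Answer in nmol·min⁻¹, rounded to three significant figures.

The y-intercept is 1/Vmax, so Vmax = 1/0.369 = 2.71 nmol·min⁻¹.
The slope is Km/Vmax, so Km = 0.0251 × 2.71 = 0.0680 nM.
Then v = 2.71 × 0.0626/(0.0680 + 0.0626) = 1.30 nmol·min⁻¹.

1.30 nmol·min⁻¹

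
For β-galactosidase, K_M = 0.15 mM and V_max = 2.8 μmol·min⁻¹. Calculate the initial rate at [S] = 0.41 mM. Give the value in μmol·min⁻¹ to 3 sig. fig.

[S]/(Km+[S]) = 0.41/0.5600 = 0.7321, the fractional saturation.
v = 0.7321 × Vmax = 0.7321 × 2.8 = 2.05 μmol·min⁻¹.

2.05 μmol·min⁻¹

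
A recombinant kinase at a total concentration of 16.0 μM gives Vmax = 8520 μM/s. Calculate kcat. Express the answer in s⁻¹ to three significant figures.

kcat = Vmax/[E]total = 8520 μM/s / 16.0 μM = 532 s⁻¹.

532 s⁻¹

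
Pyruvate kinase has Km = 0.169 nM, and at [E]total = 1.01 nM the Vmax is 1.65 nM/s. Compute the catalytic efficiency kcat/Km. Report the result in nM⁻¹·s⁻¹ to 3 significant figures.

9.67 nM⁻¹·s⁻¹

kcat = Vmax/[E]total = 1.65/1.01 = 1.63 s⁻¹.
kcat/Km = 1.63/0.169 = 9.67 nM⁻¹·s⁻¹.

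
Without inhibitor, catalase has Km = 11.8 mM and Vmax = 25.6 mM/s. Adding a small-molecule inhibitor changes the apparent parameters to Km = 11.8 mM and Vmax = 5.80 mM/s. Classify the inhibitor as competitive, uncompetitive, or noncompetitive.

noncompetitive

Vmax decreases (25.6 → 5.80 mM/s) while Km is unchanged — pure noncompetitive inhibition.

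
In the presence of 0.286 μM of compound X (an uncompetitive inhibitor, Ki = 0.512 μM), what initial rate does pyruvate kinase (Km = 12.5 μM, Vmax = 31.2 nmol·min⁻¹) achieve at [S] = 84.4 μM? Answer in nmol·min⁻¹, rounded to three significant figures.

With α = 1 + [I]/Ki = 1 + 0.286/0.512 = 1.559, the uncompetitive rate law is v = (Vmax/α)·[S] / (Km/α + [S]).
v = (31.2/1.559)×84.4 / (12.5/1.559 + 84.4) = 1690/92.42 = 18.3 nmol·min⁻¹.

18.3 nmol·min⁻¹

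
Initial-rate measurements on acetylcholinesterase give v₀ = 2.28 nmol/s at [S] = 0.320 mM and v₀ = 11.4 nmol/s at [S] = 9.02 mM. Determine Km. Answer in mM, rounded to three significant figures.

1.56 mM

In reciprocal form, 1/v = (Km/Vmax)·(1/[S]) + 1/Vmax. The two points give (1/[S], 1/v) = (3.125, 0.4386) and (0.1109, 0.08772).
Slope = (0.4386 − 0.08772)/(3.125 − 0.1109) = 0.1164; intercept = 0.4386 − 0.1164×3.125 = 0.07481.
Vmax = 1/intercept = 13.4 nmol/s; Km = slope × Vmax = 0.1164 × 13.4 = 1.56 mM.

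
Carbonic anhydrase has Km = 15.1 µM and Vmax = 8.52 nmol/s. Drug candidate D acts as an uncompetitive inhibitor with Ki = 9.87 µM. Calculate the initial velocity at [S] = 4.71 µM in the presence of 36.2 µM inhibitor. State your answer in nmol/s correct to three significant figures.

With α = 1 + [I]/Ki = 1 + 36.2/9.87 = 4.668, the uncompetitive rate law is v = (Vmax/α)·[S] / (Km/α + [S]).
v = (8.52/4.668)×4.71 / (15.1/4.668 + 4.71) = 8.597/7.945 = 1.08 nmol/s.

1.08 nmol/s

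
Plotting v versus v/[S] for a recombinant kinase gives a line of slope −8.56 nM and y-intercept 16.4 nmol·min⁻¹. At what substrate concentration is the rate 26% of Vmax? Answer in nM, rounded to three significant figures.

The Eadie–Hofstee slope gives Km = 8.56 nM (slope = −Km).
v/Vmax = [S]/(Km+[S]) = 0.26 ⇒ [S] = Km·0.26/(1−0.26) = 8.56 × 0.3514 = 3.01 nM.

3.01 nM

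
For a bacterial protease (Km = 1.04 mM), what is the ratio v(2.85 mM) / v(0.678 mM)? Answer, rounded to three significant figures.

1.86

Since Vmax cancels, v₂/v₁ = [S]₂(Km+[S]₁) / [S]₁(Km+[S]₂).
= 2.85×(1.04+0.678) / (0.678×(1.04+2.85)) = 4.896/2.637 = 1.86.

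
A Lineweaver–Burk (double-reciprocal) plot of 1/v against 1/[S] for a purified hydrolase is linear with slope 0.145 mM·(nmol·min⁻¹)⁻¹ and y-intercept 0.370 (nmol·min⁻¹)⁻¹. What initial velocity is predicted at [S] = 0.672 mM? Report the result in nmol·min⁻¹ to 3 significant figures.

1.71 nmol·min⁻¹

The y-intercept is 1/Vmax, so Vmax = 1/0.370 = 2.70 nmol·min⁻¹.
The slope is Km/Vmax, so Km = 0.145 × 2.70 = 0.392 mM.
Then v = 2.70 × 0.672/(0.392 + 0.672) = 1.71 nmol·min⁻¹.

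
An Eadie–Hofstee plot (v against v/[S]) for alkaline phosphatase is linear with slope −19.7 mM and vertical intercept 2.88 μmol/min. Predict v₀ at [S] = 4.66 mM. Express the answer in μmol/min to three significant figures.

0.551 μmol/min

In the Eadie–Hofstee form v = Vmax − Km·(v/[S]), the slope is −Km and the intercept is Vmax, so Km = 19.7 mM and Vmax = 2.88 μmol/min.
v = 2.88 × 4.66/(19.7 + 4.66) = 0.551 μmol/min.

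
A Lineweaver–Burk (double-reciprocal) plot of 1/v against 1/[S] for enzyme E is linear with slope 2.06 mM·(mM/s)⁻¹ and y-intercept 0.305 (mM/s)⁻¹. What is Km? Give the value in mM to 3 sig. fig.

6.75 mM

y-intercept = 1/Vmax ⇒ Vmax = 3.28 mM/s; slope = Km/Vmax ⇒ Km = slope × Vmax.
Km = 2.06 × 3.28 = 6.75 mM.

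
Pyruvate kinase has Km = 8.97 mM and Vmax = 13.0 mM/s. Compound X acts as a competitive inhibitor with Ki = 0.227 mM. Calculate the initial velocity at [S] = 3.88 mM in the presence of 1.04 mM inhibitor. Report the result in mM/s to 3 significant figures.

α = 1 + [I]/Ki = 1 + 1.04/0.227 = 5.581.
For a competitive inhibitor, Vmax is unchanged and the apparent Km becomes α·Km: Km,app = 50.1 mM, Vmax,app = 13.0 mM/s.
v = Vmax,app·[S]/(Km,app + [S]) = 13.0 × 3.88/(50.1 + 3.88) = 0.935 mM/s.

0.935 mM/s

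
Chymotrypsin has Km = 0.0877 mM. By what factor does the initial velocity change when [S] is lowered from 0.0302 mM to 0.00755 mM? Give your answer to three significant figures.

Since Vmax cancels, v₂/v₁ = [S]₂(Km+[S]₁) / [S]₁(Km+[S]₂).
= 0.00755×(0.0877+0.0302) / (0.0302×(0.0877+0.00755)) = 0.0008901/0.002877 = 0.309.

0.309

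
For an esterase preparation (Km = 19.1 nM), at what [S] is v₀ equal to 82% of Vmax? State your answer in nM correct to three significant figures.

87.0 nM

v/Vmax = [S]/(Km+[S]) = 0.82, so [S] = Km·0.82/(1 − 0.82) = 19.1 × 4.556.
[S] = 87.0 nM.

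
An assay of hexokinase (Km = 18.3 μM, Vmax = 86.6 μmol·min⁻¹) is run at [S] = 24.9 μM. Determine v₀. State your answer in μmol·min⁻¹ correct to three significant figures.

v = Vmax·[S]/(Km + [S]) = 86.6 × 24.9 / (18.3 + 24.9)
  = 2156 / 43.20 = 49.9 μmol·min⁻¹.

49.9 μmol·min⁻¹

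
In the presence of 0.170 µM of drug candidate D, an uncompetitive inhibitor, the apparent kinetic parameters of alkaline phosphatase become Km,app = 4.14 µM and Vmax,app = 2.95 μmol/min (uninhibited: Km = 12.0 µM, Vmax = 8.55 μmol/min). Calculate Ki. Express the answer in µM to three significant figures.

Uncompetitive: Vmax,app = Vmax/α (and Km,app = Km/α) with α = 1 + [I]/Ki.
α = Vmax/Vmax,app = 8.55/2.95 = 2.898.
Ki = [I]/(α − 1) = 0.170/1.898 = 0.0896 µM.

0.0896 µM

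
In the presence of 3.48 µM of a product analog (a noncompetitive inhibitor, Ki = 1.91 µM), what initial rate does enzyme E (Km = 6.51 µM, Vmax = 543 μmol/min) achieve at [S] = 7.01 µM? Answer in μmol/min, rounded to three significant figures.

99.8 μmol/min

α = 1 + [I]/Ki = 1 + 3.48/1.91 = 2.822.
For a noncompetitive inhibitor, Vmax is reduced to Vmax/α while Km is unchanged: Km,app = 6.51 µM, Vmax,app = 192 μmol/min.
v = Vmax,app·[S]/(Km,app + [S]) = 192 × 7.01/(6.51 + 7.01) = 99.8 μmol/min.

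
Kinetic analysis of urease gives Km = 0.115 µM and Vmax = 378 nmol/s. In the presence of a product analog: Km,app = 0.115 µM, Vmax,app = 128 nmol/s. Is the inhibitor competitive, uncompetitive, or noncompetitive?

noncompetitive

Vmax decreases (378 → 128 nmol/s) while Km is unchanged — pure noncompetitive inhibition.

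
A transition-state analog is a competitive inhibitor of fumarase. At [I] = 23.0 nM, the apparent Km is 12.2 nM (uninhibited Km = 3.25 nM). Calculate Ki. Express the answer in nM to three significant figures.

8.35 nM

Competitive: Km,app = α·Km with α = 1 + [I]/Ki.
α = Km,app/Km = 12.2/3.25 = 3.754.
Ki = [I]/(α − 1) = 23.0/2.754 = 8.35 nM.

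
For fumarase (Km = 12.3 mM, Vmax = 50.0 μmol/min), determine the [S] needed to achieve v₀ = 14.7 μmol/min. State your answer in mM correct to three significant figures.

5.12 mM

The required fractional saturation is v/Vmax = 14.7/50.0 = 0.2940.
Then [S]/(Km+[S]) = 0.2940 ⇒ [S] = 12.3 × 0.2940/(1 − 0.2940) = 5.12 mM.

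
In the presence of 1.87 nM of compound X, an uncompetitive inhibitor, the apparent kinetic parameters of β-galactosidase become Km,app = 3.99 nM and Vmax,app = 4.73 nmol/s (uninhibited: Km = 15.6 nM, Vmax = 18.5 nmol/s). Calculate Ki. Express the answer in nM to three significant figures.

Uncompetitive: Vmax,app = Vmax/α (and Km,app = Km/α) with α = 1 + [I]/Ki.
α = Vmax/Vmax,app = 18.5/4.73 = 3.911.
Since α = 1 + [I]/Ki, [I]/Ki = 3.911 − 1 = 2.911 and Ki = 1.87/2.911 = 0.642 nM.

0.642 nM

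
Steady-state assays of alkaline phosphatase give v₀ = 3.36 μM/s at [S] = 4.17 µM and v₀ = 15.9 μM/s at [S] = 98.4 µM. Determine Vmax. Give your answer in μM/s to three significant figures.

In reciprocal form, 1/v = (Km/Vmax)·(1/[S]) + 1/Vmax. The two points give (1/[S], 1/v) = (0.2398, 0.2976) and (0.01016, 0.06289).
Slope = (0.2976 − 0.06289)/(0.2398 − 0.01016) = 1.022; intercept = 0.2976 − 1.022×0.2398 = 0.05251.
Vmax = 1/intercept = 19.0 μM/s; Km = slope × Vmax = 1.022 × 19.0 = 19.5 µM.

19.0 μM/s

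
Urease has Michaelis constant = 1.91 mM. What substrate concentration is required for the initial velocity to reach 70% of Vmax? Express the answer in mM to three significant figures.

4.46 mM

v/Vmax = [S]/(Km+[S]) = 0.7, so [S] = Km·0.7/(1 − 0.7) = 1.91 × 2.333.
[S] = 4.46 mM.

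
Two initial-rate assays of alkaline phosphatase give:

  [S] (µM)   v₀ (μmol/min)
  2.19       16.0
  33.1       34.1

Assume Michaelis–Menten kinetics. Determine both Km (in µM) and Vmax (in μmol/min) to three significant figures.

Km = 2.88 µM; Vmax = 37.1 μmol/min

In reciprocal form, 1/v = (Km/Vmax)·(1/[S]) + 1/Vmax. The two points give (1/[S], 1/v) = (0.4566, 0.06250) and (0.03021, 0.02933).
Slope = (0.06250 − 0.02933)/(0.4566 − 0.03021) = 0.07780; intercept = 0.06250 − 0.07780×0.4566 = 0.02698.
Vmax = 1/intercept = 37.1 μmol/min; Km = slope × Vmax = 0.07780 × 37.1 = 2.88 µM.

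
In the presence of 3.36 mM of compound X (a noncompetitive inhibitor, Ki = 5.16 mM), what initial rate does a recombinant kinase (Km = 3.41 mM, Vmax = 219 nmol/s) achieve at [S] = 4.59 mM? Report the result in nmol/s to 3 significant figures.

With α = 1 + [I]/Ki = 1 + 3.36/5.16 = 1.651, the noncompetitive rate law is v = (Vmax/α)·[S] / (Km + [S]).
v = (219/1.651)×4.59 / (3.41 + 4.59) = 608.8/8.000 = 76.1 nmol/s.

76.1 nmol/s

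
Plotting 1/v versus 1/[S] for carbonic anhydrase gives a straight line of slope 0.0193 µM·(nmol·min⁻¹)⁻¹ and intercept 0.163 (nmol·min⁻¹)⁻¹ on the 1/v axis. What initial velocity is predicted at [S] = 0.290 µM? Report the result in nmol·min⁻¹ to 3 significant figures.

4.36 nmol·min⁻¹

The y-intercept is 1/Vmax, so Vmax = 1/0.163 = 6.13 nmol·min⁻¹.
The slope is Km/Vmax, so Km = 0.0193 × 6.13 = 0.118 µM.
Then v = 6.13 × 0.290/(0.118 + 0.290) = 4.36 nmol·min⁻¹.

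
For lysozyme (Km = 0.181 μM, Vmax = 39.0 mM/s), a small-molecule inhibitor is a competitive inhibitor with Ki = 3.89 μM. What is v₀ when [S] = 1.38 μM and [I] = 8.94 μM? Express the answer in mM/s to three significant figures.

With α = 1 + [I]/Ki = 1 + 8.94/3.89 = 3.298, the competitive rate law is v = Vmax[S] / (αKm + [S]).
v = 39.0×1.38 / (3.298×0.181 + 1.38) = 53.82/1.977 = 27.2 mM/s.

27.2 mM/s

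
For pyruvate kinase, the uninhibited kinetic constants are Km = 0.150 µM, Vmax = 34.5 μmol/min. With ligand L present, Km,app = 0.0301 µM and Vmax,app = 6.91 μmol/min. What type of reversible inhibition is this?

Both Km and Vmax decrease by the same factor (~4.99-fold) — characteristic of uncompetitive inhibition.

uncompetitive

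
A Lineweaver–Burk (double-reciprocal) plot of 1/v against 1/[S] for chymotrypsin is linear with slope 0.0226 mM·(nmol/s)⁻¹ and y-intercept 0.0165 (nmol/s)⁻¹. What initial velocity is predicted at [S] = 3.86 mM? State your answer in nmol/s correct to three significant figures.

44.7 nmol/s

The y-intercept is 1/Vmax, so Vmax = 1/0.0165 = 60.6 nmol/s.
The slope is Km/Vmax, so Km = 0.0226 × 60.6 = 1.37 mM.
Then v = 60.6 × 3.86/(1.37 + 3.86) = 44.7 nmol/s.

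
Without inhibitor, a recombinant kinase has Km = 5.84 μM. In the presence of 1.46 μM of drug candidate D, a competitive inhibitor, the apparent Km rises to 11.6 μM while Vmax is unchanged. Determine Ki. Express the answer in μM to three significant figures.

1.48 μM

Competitive: Km,app = α·Km with α = 1 + [I]/Ki.
α = Km,app/Km = 11.6/5.84 = 1.986.
Ki = [I]/(α − 1) = 1.46/0.9863 = 1.48 μM.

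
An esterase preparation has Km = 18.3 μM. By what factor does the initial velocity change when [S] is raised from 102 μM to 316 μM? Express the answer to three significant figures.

Since Vmax cancels, v₂/v₁ = [S]₂(Km+[S]₁) / [S]₁(Km+[S]₂).
= 316×(18.3+102) / (102×(18.3+316)) = 38010/34100 = 1.11.

1.11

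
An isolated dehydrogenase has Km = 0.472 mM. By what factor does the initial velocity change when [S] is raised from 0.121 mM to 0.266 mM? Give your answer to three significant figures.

Since Vmax cancels, v₂/v₁ = [S]₂(Km+[S]₁) / [S]₁(Km+[S]₂).
= 0.266×(0.472+0.121) / (0.121×(0.472+0.266)) = 0.1577/0.08930 = 1.77.

1.77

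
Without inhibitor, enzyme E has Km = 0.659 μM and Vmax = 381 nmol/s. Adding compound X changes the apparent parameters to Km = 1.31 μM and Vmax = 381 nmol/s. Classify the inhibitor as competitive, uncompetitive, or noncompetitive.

competitive

Km increases (0.659 → 1.31 μM) while Vmax is unchanged — the hallmark of competitive inhibition.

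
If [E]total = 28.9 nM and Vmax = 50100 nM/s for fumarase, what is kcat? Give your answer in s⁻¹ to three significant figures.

1730 s⁻¹

kcat = Vmax/[E]total = 50100 nM/s / 28.9 nM = 1730 s⁻¹.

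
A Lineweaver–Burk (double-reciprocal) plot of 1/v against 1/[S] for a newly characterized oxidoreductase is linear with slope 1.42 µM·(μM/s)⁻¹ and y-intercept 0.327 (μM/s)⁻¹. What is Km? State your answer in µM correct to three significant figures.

4.34 µM

y-intercept = 1/Vmax ⇒ Vmax = 3.06 μM/s; slope = Km/Vmax ⇒ Km = slope × Vmax.
Km = 1.42 × 3.06 = 4.34 µM.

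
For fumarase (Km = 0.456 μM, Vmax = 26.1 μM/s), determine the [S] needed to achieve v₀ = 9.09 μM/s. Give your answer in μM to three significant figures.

0.244 μM

The required fractional saturation is v/Vmax = 9.09/26.1 = 0.3483.
Then [S]/(Km+[S]) = 0.3483 ⇒ [S] = 0.456 × 0.3483/(1 − 0.3483) = 0.244 μM.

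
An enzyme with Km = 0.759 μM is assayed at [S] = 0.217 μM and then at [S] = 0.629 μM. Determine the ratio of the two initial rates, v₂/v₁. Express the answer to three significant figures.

The fractional saturations are [S]/(Km+[S]) = 0.217/0.9760 = 0.2223 and 0.629/1.388 = 0.4532.
v₂/v₁ is just their ratio: 0.4532/0.2223 = 2.04.

2.04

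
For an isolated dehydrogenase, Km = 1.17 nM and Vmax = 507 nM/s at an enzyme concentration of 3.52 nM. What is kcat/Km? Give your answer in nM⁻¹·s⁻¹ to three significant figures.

123 nM⁻¹·s⁻¹

kcat = Vmax/[E]total = 507/3.52 = 144 s⁻¹.
kcat/Km = 144/1.17 = 123 nM⁻¹·s⁻¹.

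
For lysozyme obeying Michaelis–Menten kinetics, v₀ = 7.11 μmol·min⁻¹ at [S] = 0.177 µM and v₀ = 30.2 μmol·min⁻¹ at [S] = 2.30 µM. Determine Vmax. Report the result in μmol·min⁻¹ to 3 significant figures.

In reciprocal form, 1/v = (Km/Vmax)·(1/[S]) + 1/Vmax. The two points give (1/[S], 1/v) = (5.650, 0.1406) and (0.4348, 0.03311).
Slope = (0.1406 − 0.03311)/(5.650 − 0.4348) = 0.02062; intercept = 0.1406 − 0.02062×5.650 = 0.02415.
Vmax = 1/intercept = 41.4 μmol·min⁻¹; Km = slope × Vmax = 0.02062 × 41.4 = 0.854 µM.

41.4 μmol·min⁻¹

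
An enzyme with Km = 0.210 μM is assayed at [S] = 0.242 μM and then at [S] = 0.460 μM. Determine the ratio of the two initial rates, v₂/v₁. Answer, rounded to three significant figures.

1.28

Since Vmax cancels, v₂/v₁ = [S]₂(Km+[S]₁) / [S]₁(Km+[S]₂).
= 0.460×(0.210+0.242) / (0.242×(0.210+0.460)) = 0.2079/0.1621 = 1.28.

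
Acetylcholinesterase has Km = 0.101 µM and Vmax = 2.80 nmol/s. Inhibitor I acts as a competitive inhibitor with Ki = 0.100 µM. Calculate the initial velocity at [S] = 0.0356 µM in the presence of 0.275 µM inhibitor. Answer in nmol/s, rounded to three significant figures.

α = 1 + [I]/Ki = 1 + 0.275/0.100 = 3.750.
For a competitive inhibitor, Vmax is unchanged and the apparent Km becomes α·Km: Km,app = 0.379 µM, Vmax,app = 2.80 nmol/s.
v = Vmax,app·[S]/(Km,app + [S]) = 2.80 × 0.0356/(0.379 + 0.0356) = 0.241 nmol/s.

0.241 nmol/s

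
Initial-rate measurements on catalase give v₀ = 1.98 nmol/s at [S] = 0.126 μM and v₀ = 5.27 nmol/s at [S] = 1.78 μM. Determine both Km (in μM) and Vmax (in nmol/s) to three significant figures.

Km = 0.258 μM; Vmax = 6.03 nmol/s

From v = Vmax[S]/(Km+[S]), each point gives Vmax = v(Km+[S])/[S].
Equating: 1.98(Km+0.126)/0.126 = 5.27(Km+1.78)/1.78.
15.71·Km + 1.98 = 2.961·Km + 5.27, so (15.71 − 2.961)·Km = 5.27 − 1.98.
Km = 3.290/12.75 = 0.258 μM; then Vmax = 1.98(0.258+0.126)/0.126 = 6.03 nmol/s.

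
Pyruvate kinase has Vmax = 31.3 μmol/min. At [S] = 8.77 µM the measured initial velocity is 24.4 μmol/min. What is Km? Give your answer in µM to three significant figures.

v/Vmax = 24.4/31.3 = 0.7796 = [S]/(Km+[S]).
So Km + [S] = [S]/0.7796 = 11.25 µM, giving Km = 11.25 − 8.77 = 2.48 µM.

2.48 µM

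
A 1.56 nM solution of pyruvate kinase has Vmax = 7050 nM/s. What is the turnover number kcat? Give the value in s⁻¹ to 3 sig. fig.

kcat = Vmax/[E]total = 7050 nM/s / 1.56 nM = 4520 s⁻¹.

4520 s⁻¹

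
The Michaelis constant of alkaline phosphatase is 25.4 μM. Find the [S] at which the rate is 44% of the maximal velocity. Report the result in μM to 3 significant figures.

20.0 μM

v/Vmax = [S]/(Km+[S]) = 0.44, so [S] = Km·0.44/(1 − 0.44) = 25.4 × 0.7857.
[S] = 20.0 μM.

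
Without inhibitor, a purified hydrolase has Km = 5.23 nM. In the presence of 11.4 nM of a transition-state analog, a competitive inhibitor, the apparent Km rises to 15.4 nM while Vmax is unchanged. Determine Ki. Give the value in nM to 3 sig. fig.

Competitive: Km,app = α·Km with α = 1 + [I]/Ki.
α = Km,app/Km = 15.4/5.23 = 2.945.
Since α = 1 + [I]/Ki, [I]/Ki = 2.945 − 1 = 1.945 and Ki = 11.4/1.945 = 5.86 nM.

5.86 nM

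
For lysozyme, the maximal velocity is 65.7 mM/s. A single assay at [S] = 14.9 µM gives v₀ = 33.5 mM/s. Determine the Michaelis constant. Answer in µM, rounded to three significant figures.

From v = Vmax[S]/(Km+[S]), Km = [S](Vmax − v)/v.
Km = 14.9 × (65.7 − 33.5) / 33.5 = 479.8/33.5 = 14.3 µM.

14.3 µM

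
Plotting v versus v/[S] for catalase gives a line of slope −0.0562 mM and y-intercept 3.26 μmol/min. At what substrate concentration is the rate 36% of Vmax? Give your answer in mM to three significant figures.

0.0316 mM

The Eadie–Hofstee slope gives Km = 0.0562 mM (slope = −Km).
v/Vmax = [S]/(Km+[S]) = 0.36 ⇒ [S] = Km·0.36/(1−0.36) = 0.0562 × 0.5625 = 0.0316 mM.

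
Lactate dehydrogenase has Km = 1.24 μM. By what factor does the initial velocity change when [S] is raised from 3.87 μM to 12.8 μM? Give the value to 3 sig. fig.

The fractional saturations are [S]/(Km+[S]) = 3.87/5.110 = 0.7573 and 12.8/14.04 = 0.9117.
v₂/v₁ is just their ratio: 0.9117/0.7573 = 1.20.

1.20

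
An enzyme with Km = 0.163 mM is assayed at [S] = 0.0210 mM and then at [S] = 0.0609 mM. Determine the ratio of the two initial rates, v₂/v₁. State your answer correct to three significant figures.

The fractional saturations are [S]/(Km+[S]) = 0.0210/0.1840 = 0.1141 and 0.0609/0.2239 = 0.2720.
v₂/v₁ is just their ratio: 0.2720/0.1141 = 2.38.

2.38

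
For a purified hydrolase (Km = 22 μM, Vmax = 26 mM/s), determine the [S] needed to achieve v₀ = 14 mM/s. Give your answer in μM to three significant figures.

25.7 μM

The required fractional saturation is v/Vmax = 14/26 = 0.5385.
Then [S]/(Km+[S]) = 0.5385 ⇒ [S] = 22 × 0.5385/(1 − 0.5385) = 25.7 μM.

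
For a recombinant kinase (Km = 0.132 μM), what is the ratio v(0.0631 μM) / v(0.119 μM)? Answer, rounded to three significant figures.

0.682

Since Vmax cancels, v₂/v₁ = [S]₂(Km+[S]₁) / [S]₁(Km+[S]₂).
= 0.0631×(0.132+0.119) / (0.119×(0.132+0.0631)) = 0.01584/0.02322 = 0.682.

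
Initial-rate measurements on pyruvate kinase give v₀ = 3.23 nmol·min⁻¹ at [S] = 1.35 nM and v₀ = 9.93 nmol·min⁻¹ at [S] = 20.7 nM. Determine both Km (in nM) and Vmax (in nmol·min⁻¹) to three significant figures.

From v = Vmax[S]/(Km+[S]), each point gives Vmax = v(Km+[S])/[S].
Equating: 3.23(Km+1.35)/1.35 = 9.93(Km+20.7)/20.7.
2.393·Km + 3.23 = 0.4797·Km + 9.93, so (2.393 − 0.4797)·Km = 9.93 − 3.23.
Km = 6.700/1.913 = 3.50 nM; then Vmax = 3.23(3.50+1.35)/1.35 = 11.6 nmol·min⁻¹.

Km = 3.50 nM; Vmax = 11.6 nmol·min⁻¹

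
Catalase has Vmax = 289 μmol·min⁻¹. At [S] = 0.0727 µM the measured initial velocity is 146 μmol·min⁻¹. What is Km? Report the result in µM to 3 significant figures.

0.0712 µM

v/Vmax = 146/289 = 0.5052 = [S]/(Km+[S]).
So Km + [S] = [S]/0.5052 = 0.1439 µM, giving Km = 0.1439 − 0.0727 = 0.0712 µM.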